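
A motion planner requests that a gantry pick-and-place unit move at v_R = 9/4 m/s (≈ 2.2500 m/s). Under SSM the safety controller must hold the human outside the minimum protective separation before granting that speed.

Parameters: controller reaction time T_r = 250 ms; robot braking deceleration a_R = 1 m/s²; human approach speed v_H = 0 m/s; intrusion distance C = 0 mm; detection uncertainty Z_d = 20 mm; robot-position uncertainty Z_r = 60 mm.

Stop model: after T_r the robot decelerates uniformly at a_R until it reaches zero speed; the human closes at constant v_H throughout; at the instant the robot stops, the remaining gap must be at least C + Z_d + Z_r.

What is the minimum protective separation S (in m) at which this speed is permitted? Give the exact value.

S_min = 2539/800 m = 3.1738 m

T_s = v_R/a_R = (9/4)/1 = 2.2500 s
robot covers v_R·T_r = 2.2500·0.2500 = 0.5625 m before braking
robot under decel: 2.2500²/(2·1.0000) = 2.5312 m
human over T_r+T_s: 0.0000·(0.2500+2.2500) = 0.0000 m
residual clearance needed = 0.0000+0.0200+0.0600 = 0.0800 m
S_min ≈ 0.5625+2.5312+0.0000+0.0800  ⇒  S_min = 2539/800 m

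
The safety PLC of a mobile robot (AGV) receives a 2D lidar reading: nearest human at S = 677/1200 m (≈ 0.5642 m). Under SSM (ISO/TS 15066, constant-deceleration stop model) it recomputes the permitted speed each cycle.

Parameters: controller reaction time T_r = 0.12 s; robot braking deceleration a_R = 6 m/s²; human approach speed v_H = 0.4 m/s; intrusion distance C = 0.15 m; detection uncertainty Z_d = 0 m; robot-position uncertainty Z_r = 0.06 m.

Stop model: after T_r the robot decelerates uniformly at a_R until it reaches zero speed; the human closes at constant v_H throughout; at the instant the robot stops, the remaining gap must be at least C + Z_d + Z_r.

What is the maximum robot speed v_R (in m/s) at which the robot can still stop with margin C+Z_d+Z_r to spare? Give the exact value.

quadratic (1/12)·v² + (14/75)·v + (-1837/6000) = 0
  disc = (14/75)² − 4·(1/12)·(-1837/6000) = 1369/10000 ; √disc = 37/100
  v_R = (−(14/75) + 37/100) / (2·(1/12)) = 11/10 m/s
check:
stop time T_s = (11/10)/6 = 0.1833 s
robot in T_r: 1.1000·0.1200 = 0.1320 m
robot covers 1.1000·0.1833 − ½·6.0000·0.1833² = 0.1008 m while stopping
human over T_r+T_s: 0.4000·(0.1200+0.1833) = 0.1213 m
C+Z_d+Z_r = 0.1500+0.0000+0.0600 = 0.2100 m
sum ≈ 0.1320+0.1008+0.1213+0.2100 ≈ 0.5642 m = S ✓

v_R_max = 11/10 m/s = 1.1000 m/s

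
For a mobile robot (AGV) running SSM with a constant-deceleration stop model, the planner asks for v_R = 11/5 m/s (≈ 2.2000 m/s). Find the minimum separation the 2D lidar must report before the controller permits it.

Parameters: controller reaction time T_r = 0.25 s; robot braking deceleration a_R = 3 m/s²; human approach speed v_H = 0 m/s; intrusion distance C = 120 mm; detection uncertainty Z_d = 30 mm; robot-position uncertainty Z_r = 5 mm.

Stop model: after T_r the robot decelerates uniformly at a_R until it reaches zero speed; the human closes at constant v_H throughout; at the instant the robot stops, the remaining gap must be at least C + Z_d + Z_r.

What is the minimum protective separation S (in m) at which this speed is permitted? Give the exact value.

S_min = 907/600 m = 1.5117 m

stop time T_s = (11/5)/3 = 0.7333 s
reaction-phase robot travel = 2.2000·0.2500 = 0.5500 m
braking distance = 2.2000²/(2·3.0000) = 0.8067 m
human over T_r+T_s: 0.0000·(0.2500+0.7333) = 0.0000 m
margins: 0.1200+0.0300+0.0050 = 0.1550 m
S_min ≈ 0.5500+0.8067+0.0000+0.1550  ⇒  S_min = 907/600 m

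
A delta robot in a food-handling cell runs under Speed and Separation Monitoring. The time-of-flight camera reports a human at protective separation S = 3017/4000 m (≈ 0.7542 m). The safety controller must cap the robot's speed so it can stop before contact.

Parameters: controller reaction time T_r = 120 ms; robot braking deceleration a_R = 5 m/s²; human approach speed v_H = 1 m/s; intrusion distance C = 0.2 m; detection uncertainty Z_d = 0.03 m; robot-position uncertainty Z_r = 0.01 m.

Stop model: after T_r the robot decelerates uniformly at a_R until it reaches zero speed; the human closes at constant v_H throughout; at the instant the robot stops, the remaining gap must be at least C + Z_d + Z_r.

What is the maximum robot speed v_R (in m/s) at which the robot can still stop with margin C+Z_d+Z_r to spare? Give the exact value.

quadratic (1/10)·v² + (8/25)·v + (-1577/4000) = 0
  disc = (8/25)² − 4·(1/10)·(-1577/4000) = 2601/10000 ; √disc = 51/100
  v_R = (−(8/25) + 51/100) / (2·(1/10)) = 19/20 m/s
check:
stop time T_s = (19/20)/5 = 0.1900 s
reaction-phase robot travel = 0.9500·0.1200 = 0.1140 m
braking distance = 0.9500²/(2·5.0000) = 0.0902 m
human over T_r+T_s: 1.0000·(0.1200+0.1900) = 0.3100 m
residual clearance needed = 0.2000+0.0300+0.0100 = 0.2400 m
sum ≈ 0.1140+0.0902+0.3100+0.2400 ≈ 0.7542 m = S ✓

v_R_max = 19/20 m/s = 0.9500 m/s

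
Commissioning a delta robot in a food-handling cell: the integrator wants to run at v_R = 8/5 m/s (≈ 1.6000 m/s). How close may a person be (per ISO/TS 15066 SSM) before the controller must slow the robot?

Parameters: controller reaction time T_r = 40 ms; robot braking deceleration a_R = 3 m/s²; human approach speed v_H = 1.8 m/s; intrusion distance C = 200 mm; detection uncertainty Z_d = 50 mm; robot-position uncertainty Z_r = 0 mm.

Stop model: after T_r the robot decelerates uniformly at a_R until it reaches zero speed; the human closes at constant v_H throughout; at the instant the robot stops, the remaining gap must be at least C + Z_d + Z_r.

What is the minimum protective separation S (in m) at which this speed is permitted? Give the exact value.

T_s = v_R/a_R = (8/5)/3 = 0.5333 s
robot covers v_R·T_r = 1.6000·0.0400 = 0.0640 m before braking
braking distance = 1.6000²/(2·3.0000) = 0.4267 m
human over T_r+T_s: 1.8000·(0.0400+0.5333) = 1.0320 m
C+Z_d+Z_r = 0.2000+0.0500+0.0000 = 0.2500 m
S_min ≈ 0.0640+0.4267+1.0320+0.2500  ⇒  S_min = 2659/1500 m

S_min = 2659/1500 m = 1.7727 m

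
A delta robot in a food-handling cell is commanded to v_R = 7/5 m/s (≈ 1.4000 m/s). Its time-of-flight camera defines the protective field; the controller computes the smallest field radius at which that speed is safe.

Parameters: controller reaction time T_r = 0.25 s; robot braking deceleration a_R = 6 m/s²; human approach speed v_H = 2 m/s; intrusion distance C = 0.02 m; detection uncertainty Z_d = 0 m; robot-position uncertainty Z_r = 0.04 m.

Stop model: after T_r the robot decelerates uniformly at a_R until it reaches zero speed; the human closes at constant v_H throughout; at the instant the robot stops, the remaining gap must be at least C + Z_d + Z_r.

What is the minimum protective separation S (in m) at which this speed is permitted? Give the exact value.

stop time T_s = (7/5)/6 = 0.2333 s
robot covers v_R·T_r = 1.4000·0.2500 = 0.3500 m before braking
robot covers 1.4000·0.2333 − ½·6.0000·0.2333² = 0.1633 m while stopping
human closes 2.0000·0.4833 = 0.9667 m
C+Z_d+Z_r = 0.0200+0.0000+0.0400 = 0.0600 m
S_min ≈ 0.3500+0.1633+0.9667+0.0600  ⇒  S_min = 77/50 m

S_min = 77/50 m = 1.5400 m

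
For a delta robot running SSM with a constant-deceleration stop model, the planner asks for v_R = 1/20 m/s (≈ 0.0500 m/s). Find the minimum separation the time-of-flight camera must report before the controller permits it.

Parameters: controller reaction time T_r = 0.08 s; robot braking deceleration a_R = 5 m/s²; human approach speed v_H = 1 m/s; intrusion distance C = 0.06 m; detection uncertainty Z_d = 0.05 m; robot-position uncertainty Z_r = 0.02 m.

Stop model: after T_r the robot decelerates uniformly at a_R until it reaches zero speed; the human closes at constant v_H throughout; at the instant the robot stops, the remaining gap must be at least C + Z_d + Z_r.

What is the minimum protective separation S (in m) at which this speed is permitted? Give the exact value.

braking lasts T_s = (1/20)/5 = 0.0100 s
robot covers v_R·T_r = 0.0500·0.0800 = 0.0040 m before braking
robot under decel: 0.0500²/(2·5.0000) = 0.0003 m
human over T_r+T_s: 1.0000·(0.0800+0.0100) = 0.0900 m
residual clearance needed = 0.0600+0.0500+0.0200 = 0.1300 m
S_min ≈ 0.0040+0.0003+0.0900+0.1300  ⇒  S_min = 897/4000 m

S_min = 897/4000 m = 0.2243 m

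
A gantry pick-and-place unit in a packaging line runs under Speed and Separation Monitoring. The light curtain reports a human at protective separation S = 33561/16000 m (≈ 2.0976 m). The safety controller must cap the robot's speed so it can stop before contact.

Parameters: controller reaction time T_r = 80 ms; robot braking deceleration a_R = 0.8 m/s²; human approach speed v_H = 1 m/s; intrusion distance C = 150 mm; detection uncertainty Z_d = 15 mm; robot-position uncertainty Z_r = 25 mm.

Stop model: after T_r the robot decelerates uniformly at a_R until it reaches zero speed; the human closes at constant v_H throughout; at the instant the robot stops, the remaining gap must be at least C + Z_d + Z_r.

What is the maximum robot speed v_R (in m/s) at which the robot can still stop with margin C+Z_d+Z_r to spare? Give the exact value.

v_R_max = 19/20 m/s = 0.9500 m/s

at the boundary: (5/8)·v² + (133/100)·v + (-29241/16000) = 0
  disc = (133/100)² − 4·(5/8)·(-29241/16000) = 1014049/160000 ; √disc = 1007/400
  v_R = (−(133/100) + 1007/400) / (2·(5/8)) = 19/20 m/s
check:
braking lasts T_s = (19/20)/(4/5) = 1.1875 s
reaction-phase robot travel = 0.9500·0.0800 = 0.0760 m
braking distance = 0.9500²/(2·0.8000) = 0.5641 m
person approaches 1.0000·(0.0800+1.1875) = 1.2675 m
margins: 0.1500+0.0150+0.0250 = 0.1900 m
sum ≈ 0.0760+0.5641+1.2675+0.1900 ≈ 2.0976 m = S ✓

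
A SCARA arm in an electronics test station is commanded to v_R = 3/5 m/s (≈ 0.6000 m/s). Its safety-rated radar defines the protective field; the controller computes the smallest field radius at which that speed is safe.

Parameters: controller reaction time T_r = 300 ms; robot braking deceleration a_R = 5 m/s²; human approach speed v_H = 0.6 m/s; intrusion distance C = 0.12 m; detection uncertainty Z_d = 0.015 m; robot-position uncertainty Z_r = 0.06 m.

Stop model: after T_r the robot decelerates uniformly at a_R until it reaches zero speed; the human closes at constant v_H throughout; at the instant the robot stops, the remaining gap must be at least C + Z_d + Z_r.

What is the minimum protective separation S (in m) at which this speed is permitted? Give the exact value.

T_s = v_R/a_R = (3/5)/5 = 0.1200 s
reaction-phase robot travel = 0.6000·0.3000 = 0.1800 m
robot under decel: 0.6000²/(2·5.0000) = 0.0360 m
person approaches 0.6000·(0.3000+0.1200) = 0.2520 m
residual clearance needed = 0.1200+0.0150+0.0600 = 0.1950 m
S_min ≈ 0.1800+0.0360+0.2520+0.1950  ⇒  S_min = 663/1000 m

S_min = 663/1000 m = 0.6630 m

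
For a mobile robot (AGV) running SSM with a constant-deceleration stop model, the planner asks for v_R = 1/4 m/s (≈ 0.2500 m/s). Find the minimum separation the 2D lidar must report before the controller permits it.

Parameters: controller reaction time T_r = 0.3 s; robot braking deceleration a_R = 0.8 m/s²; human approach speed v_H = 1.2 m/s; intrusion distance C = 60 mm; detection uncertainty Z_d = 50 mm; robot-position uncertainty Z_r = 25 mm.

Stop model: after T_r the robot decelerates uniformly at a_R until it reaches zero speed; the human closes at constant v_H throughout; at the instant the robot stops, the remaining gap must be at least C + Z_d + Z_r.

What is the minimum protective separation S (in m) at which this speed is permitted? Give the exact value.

braking lasts T_s = (1/4)/(4/5) = 0.3125 s
robot covers v_R·T_r = 0.2500·0.3000 = 0.0750 m before braking
robot under decel: 0.2500²/(2·0.8000) = 0.0391 m
human closes 1.2000·0.6125 = 0.7350 m
margins: 0.0600+0.0500+0.0250 = 0.1350 m
S_min ≈ 0.0750+0.0391+0.7350+0.1350  ⇒  S_min = 3149/3200 m

S_min = 3149/3200 m = 0.9841 m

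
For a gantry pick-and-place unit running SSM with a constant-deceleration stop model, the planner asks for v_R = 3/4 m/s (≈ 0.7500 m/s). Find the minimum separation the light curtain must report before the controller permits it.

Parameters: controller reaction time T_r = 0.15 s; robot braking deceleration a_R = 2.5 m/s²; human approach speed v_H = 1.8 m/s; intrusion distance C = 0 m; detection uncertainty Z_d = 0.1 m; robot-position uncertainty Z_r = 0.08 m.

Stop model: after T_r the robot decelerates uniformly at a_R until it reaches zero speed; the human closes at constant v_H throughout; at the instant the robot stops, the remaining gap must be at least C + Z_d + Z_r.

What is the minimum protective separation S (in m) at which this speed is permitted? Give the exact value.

braking lasts T_s = (3/4)/(5/2) = 0.3000 s
robot covers v_R·T_r = 0.7500·0.1500 = 0.1125 m before braking
robot under decel: 0.7500²/(2·2.5000) = 0.1125 m
human closes 1.8000·0.4500 = 0.8100 m
margins: 0.0000+0.1000+0.0800 = 0.1800 m
S_min ≈ 0.1125+0.1125+0.8100+0.1800  ⇒  S_min = 243/200 m

S_min = 243/200 m = 1.2150 m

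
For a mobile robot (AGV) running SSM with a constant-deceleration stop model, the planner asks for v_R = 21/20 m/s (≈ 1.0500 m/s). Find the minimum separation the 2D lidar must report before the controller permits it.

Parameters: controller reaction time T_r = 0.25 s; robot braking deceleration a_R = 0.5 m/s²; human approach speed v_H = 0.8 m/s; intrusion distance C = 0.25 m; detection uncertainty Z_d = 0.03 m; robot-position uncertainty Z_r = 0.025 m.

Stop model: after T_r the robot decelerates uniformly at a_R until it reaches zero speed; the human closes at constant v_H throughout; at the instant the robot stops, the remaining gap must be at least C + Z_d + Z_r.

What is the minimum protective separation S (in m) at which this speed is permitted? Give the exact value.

T_s = v_R/a_R = (21/20)/(1/2) = 2.1000 s
robot in T_r: 1.0500·0.2500 = 0.2625 m
braking distance = 1.0500²/(2·0.5000) = 1.1025 m
human over T_r+T_s: 0.8000·(0.2500+2.1000) = 1.8800 m
C+Z_d+Z_r = 0.2500+0.0300+0.0250 = 0.3050 m
S_min ≈ 0.2625+1.1025+1.8800+0.3050  ⇒  S_min = 71/20 m

S_min = 71/20 m = 3.5500 m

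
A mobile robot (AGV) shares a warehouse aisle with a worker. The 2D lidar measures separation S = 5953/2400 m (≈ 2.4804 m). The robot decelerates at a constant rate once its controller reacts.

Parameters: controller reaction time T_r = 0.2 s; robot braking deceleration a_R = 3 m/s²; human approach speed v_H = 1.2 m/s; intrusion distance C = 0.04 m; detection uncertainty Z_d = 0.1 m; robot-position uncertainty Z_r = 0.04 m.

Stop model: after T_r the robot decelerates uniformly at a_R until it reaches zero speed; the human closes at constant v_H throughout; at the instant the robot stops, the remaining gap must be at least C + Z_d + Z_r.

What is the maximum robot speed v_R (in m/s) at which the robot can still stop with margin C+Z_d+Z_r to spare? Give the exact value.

v_R_max = 43/20 m/s = 2.1500 m/s

quadratic (1/6)·v² + (3/5)·v + (-989/480) = 0
  disc = (3/5)² − 4·(1/6)·(-989/480) = 6241/3600 ; √disc = 79/60
  v_R = (−(3/5) + 79/60) / (2·(1/6)) = 43/20 m/s
check:
stop time T_s = (43/20)/3 = 0.7167 s
robot covers v_R·T_r = 2.1500·0.2000 = 0.4300 m before braking
braking distance = 2.1500²/(2·3.0000) = 0.7704 m
human over T_r+T_s: 1.2000·(0.2000+0.7167) = 1.1000 m
residual clearance needed = 0.0400+0.1000+0.0400 = 0.1800 m
sum ≈ 0.4300+0.7704+1.1000+0.1800 ≈ 2.4804 m = S ✓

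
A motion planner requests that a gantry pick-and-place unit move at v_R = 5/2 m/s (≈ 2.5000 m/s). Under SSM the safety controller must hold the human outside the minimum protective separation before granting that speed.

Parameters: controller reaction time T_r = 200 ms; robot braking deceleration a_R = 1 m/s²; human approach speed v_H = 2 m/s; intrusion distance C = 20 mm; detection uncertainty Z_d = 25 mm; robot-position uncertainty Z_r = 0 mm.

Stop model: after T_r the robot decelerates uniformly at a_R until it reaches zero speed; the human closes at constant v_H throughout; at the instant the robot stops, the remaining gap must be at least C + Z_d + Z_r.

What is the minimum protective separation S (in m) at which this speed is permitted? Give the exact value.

T_s = v_R/a_R = (5/2)/1 = 2.5000 s
robot in T_r: 2.5000·0.2000 = 0.5000 m
braking distance = 2.5000²/(2·1.0000) = 3.1250 m
human over T_r+T_s: 2.0000·(0.2000+2.5000) = 5.4000 m
C+Z_d+Z_r = 0.0200+0.0250+0.0000 = 0.0450 m
S_min ≈ 0.5000+3.1250+5.4000+0.0450  ⇒  S_min = 907/100 m

S_min = 907/100 m = 9.0700 m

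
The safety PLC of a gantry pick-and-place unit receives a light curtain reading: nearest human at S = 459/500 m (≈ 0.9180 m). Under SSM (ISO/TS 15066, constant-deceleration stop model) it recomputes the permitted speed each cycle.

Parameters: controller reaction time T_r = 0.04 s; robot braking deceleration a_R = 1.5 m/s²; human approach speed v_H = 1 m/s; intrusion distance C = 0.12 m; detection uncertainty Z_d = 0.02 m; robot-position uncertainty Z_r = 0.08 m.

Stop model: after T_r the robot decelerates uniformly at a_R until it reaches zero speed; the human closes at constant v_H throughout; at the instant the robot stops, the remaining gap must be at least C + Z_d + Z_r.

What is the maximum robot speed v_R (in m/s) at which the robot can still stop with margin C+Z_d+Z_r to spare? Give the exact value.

at the boundary: (1/3)·v² + (53/75)·v + (-329/500) = 0
  disc = (53/75)² − 4·(1/3)·(-329/500) = 7744/5625 ; √disc = 88/75
  v_R = (−(53/75) + 88/75) / (2·(1/3)) = 7/10 m/s
check:
T_s = v_R/a_R = (7/10)/(3/2) = 0.4667 s
reaction-phase robot travel = 0.7000·0.0400 = 0.0280 m
braking distance = 0.7000²/(2·1.5000) = 0.1633 m
person approaches 1.0000·(0.0400+0.4667) = 0.5067 m
residual clearance needed = 0.1200+0.0200+0.0800 = 0.2200 m
sum ≈ 0.0280+0.1633+0.5067+0.2200 ≈ 0.9180 m = S ✓

v_R_max = 7/10 m/s = 0.7000 m/s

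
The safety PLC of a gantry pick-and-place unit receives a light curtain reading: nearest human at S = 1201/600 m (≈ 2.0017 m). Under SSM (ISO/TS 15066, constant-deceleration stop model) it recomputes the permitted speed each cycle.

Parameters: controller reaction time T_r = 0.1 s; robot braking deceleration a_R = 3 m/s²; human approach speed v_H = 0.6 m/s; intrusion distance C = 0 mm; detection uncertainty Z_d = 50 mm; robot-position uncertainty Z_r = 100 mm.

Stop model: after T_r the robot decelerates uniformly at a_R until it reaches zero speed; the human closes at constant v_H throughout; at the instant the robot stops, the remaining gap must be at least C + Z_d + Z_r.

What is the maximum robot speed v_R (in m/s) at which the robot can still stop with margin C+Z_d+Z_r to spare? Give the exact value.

collect terms ⇒ (1/6)·v_R² + (3/10)·v_R + (-43/24) = 0
  disc = (3/10)² − 4·(1/6)·(-43/24) = 289/225 ; √disc = 17/15
  v_R = (−(3/10) + 17/15) / (2·(1/6)) = 5/2 m/s
check:
stop time T_s = (5/2)/3 = 0.8333 s
reaction-phase robot travel = 2.5000·0.1000 = 0.2500 m
robot under decel: 2.5000²/(2·3.0000) = 1.0417 m
human closes 0.6000·0.9333 = 0.5600 m
margins: 0.0000+0.0500+0.1000 = 0.1500 m
sum ≈ 0.2500+1.0417+0.5600+0.1500 ≈ 2.0017 m = S ✓

v_R_max = 5/2 m/s = 2.5000 m/s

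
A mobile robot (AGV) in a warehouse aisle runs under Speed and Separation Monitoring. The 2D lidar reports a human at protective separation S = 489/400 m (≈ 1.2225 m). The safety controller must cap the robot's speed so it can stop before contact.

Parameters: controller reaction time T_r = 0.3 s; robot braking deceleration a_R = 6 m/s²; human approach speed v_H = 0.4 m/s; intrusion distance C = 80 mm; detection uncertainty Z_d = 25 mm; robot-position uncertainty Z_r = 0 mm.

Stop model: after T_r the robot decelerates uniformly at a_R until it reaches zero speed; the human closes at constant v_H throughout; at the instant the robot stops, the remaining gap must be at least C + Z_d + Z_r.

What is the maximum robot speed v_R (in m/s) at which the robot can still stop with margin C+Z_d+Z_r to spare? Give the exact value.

at the boundary: (1/12)·v² + (11/30)·v + (-399/400) = 0
  disc = (11/30)² − 4·(1/12)·(-399/400) = 1681/3600 ; √disc = 41/60
  v_R = (−(11/30) + 41/60) / (2·(1/12)) = 19/10 m/s
check:
braking lasts T_s = (19/10)/6 = 0.3167 s
robot in T_r: 1.9000·0.3000 = 0.5700 m
robot under decel: 1.9000²/(2·6.0000) = 0.3008 m
human over T_r+T_s: 0.4000·(0.3000+0.3167) = 0.2467 m
margins: 0.0800+0.0250+0.0000 = 0.1050 m
sum ≈ 0.5700+0.3008+0.2467+0.1050 ≈ 1.2225 m = S ✓

v_R_max = 19/10 m/s = 1.9000 m/s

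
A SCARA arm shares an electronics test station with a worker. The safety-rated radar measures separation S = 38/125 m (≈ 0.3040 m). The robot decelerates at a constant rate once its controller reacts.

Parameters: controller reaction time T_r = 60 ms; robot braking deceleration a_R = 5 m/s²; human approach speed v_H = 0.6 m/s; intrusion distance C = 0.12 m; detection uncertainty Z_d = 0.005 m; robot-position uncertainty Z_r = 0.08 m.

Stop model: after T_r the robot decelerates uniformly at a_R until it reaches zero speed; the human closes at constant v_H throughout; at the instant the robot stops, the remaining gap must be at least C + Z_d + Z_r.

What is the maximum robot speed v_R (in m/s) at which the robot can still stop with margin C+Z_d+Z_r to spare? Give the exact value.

v_R_max = 3/10 m/s = 0.3000 m/s

collect terms ⇒ (1/10)·v_R² + (9/50)·v_R + (-63/1000) = 0
  disc = (9/50)² − 4·(1/10)·(-63/1000) = 36/625 ; √disc = 6/25
  v_R = (−(9/50) + 6/25) / (2·(1/10)) = 3/10 m/s
check:
T_s = v_R/a_R = (3/10)/5 = 0.0600 s
reaction-phase robot travel = 0.3000·0.0600 = 0.0180 m
robot covers 0.3000·0.0600 − ½·5.0000·0.0600² = 0.0090 m while stopping
human closes 0.6000·0.1200 = 0.0720 m
C+Z_d+Z_r = 0.1200+0.0050+0.0800 = 0.2050 m
sum ≈ 0.0180+0.0090+0.0720+0.2050 ≈ 0.3040 m = S ✓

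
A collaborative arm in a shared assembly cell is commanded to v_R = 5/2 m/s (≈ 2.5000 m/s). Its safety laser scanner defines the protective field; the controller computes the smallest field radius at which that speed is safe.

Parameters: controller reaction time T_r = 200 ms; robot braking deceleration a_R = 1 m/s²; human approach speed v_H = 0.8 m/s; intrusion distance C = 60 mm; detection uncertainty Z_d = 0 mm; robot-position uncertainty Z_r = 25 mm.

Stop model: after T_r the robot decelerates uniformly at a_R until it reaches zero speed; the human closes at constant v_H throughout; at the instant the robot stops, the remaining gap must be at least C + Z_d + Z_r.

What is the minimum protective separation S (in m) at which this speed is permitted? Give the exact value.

T_s = v_R/a_R = (5/2)/1 = 2.5000 s
reaction-phase robot travel = 2.5000·0.2000 = 0.5000 m
robot covers 2.5000·2.5000 − ½·1.0000·2.5000² = 3.1250 m while stopping
human over T_r+T_s: 0.8000·(0.2000+2.5000) = 2.1600 m
residual clearance needed = 0.0600+0.0000+0.0250 = 0.0850 m
S_min ≈ 0.5000+3.1250+2.1600+0.0850  ⇒  S_min = 587/100 m

S_min = 587/100 m = 5.8700 m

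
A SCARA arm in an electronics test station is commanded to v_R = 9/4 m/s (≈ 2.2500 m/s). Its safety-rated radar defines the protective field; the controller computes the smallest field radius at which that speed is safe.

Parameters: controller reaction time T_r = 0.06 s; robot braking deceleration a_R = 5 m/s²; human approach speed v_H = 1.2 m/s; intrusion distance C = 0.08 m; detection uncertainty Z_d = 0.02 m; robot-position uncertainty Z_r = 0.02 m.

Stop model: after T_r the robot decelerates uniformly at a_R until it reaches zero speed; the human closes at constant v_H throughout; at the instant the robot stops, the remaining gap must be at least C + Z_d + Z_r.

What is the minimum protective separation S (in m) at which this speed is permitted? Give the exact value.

S_min = 5493/4000 m = 1.3733 m

stop time T_s = (9/4)/5 = 0.4500 s
reaction-phase robot travel = 2.2500·0.0600 = 0.1350 m
braking distance = 2.2500²/(2·5.0000) = 0.5062 m
human over T_r+T_s: 1.2000·(0.0600+0.4500) = 0.6120 m
margins: 0.0800+0.0200+0.0200 = 0.1200 m
S_min ≈ 0.1350+0.5062+0.6120+0.1200  ⇒  S_min = 5493/4000 m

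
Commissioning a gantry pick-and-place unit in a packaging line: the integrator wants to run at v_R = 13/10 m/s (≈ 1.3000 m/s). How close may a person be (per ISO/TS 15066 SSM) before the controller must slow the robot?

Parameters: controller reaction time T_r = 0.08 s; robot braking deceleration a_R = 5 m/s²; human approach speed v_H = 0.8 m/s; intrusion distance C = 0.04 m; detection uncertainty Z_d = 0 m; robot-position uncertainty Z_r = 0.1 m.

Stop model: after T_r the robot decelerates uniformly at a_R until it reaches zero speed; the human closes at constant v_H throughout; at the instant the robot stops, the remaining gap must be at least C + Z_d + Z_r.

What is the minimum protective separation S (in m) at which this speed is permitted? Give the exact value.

S_min = 137/200 m = 0.6850 m

T_s = v_R/a_R = (13/10)/5 = 0.2600 s
robot covers v_R·T_r = 1.3000·0.0800 = 0.1040 m before braking
braking distance = 1.3000²/(2·5.0000) = 0.1690 m
human over T_r+T_s: 0.8000·(0.0800+0.2600) = 0.2720 m
margins: 0.0400+0.0000+0.1000 = 0.1400 m
S_min ≈ 0.1040+0.1690+0.2720+0.1400  ⇒  S_min = 137/200 m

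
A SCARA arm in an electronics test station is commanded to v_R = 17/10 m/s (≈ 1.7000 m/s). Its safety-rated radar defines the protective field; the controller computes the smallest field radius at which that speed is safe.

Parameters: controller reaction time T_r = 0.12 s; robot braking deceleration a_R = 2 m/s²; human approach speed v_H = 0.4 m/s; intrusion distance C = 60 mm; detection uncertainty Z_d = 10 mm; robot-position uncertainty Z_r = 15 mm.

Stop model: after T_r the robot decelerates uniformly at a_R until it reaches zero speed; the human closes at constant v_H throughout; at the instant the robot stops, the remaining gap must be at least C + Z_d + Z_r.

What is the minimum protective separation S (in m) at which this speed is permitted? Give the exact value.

S_min = 2799/2000 m = 1.3995 m

stop time T_s = (17/10)/2 = 0.8500 s
robot covers v_R·T_r = 1.7000·0.1200 = 0.2040 m before braking
robot covers 1.7000·0.8500 − ½·2.0000·0.8500² = 0.7225 m while stopping
person approaches 0.4000·(0.1200+0.8500) = 0.3880 m
residual clearance needed = 0.0600+0.0100+0.0150 = 0.0850 m
S_min ≈ 0.2040+0.7225+0.3880+0.0850  ⇒  S_min = 2799/2000 m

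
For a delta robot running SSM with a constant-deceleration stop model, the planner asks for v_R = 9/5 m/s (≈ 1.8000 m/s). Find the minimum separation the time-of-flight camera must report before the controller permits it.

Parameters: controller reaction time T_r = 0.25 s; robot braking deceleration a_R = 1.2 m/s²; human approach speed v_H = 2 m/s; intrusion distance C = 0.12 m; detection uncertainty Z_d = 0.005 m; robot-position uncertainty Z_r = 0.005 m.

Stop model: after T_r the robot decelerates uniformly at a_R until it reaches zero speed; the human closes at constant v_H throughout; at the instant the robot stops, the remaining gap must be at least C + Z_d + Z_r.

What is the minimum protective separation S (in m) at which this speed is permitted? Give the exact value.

braking lasts T_s = (9/5)/(6/5) = 1.5000 s
robot covers v_R·T_r = 1.8000·0.2500 = 0.4500 m before braking
robot covers 1.8000·1.5000 − ½·1.2000·1.5000² = 1.3500 m while stopping
person approaches 2.0000·(0.2500+1.5000) = 3.5000 m
C+Z_d+Z_r = 0.1200+0.0050+0.0050 = 0.1300 m
S_min ≈ 0.4500+1.3500+3.5000+0.1300  ⇒  S_min = 543/100 m

S_min = 543/100 m = 5.4300 m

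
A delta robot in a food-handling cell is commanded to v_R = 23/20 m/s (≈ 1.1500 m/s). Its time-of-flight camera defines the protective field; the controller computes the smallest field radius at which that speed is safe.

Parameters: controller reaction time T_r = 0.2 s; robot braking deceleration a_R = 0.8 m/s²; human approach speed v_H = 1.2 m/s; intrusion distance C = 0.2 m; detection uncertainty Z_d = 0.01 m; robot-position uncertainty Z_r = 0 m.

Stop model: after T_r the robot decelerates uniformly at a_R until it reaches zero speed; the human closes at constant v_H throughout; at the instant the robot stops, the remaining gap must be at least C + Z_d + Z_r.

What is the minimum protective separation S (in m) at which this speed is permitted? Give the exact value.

S_min = 10341/3200 m = 3.2316 m

T_s = v_R/a_R = (23/20)/(4/5) = 1.4375 s
reaction-phase robot travel = 1.1500·0.2000 = 0.2300 m
robot under decel: 1.1500²/(2·0.8000) = 0.8266 m
human closes 1.2000·1.6375 = 1.9650 m
C+Z_d+Z_r = 0.2000+0.0100+0.0000 = 0.2100 m
S_min ≈ 0.2300+0.8266+1.9650+0.2100  ⇒  S_min = 10341/3200 m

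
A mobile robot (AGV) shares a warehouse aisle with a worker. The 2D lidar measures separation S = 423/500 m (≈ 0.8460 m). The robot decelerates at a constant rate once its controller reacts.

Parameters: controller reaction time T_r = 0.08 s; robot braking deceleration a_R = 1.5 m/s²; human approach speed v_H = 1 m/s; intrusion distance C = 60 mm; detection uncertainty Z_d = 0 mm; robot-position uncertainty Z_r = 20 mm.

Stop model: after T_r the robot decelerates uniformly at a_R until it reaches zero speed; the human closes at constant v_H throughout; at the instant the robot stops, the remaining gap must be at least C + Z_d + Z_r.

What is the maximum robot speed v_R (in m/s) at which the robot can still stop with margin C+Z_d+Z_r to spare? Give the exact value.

v_R_max = 7/10 m/s = 0.7000 m/s

quadratic (1/3)·v² + (56/75)·v + (-343/500) = 0
  disc = (56/75)² − 4·(1/3)·(-343/500) = 8281/5625 ; √disc = 91/75
  v_R = (−(56/75) + 91/75) / (2·(1/3)) = 7/10 m/s
check:
braking lasts T_s = (7/10)/(3/2) = 0.4667 s
robot in T_r: 0.7000·0.0800 = 0.0560 m
braking distance = 0.7000²/(2·1.5000) = 0.1633 m
human over T_r+T_s: 1.0000·(0.0800+0.4667) = 0.5467 m
residual clearance needed = 0.0600+0.0000+0.0200 = 0.0800 m
sum ≈ 0.0560+0.1633+0.5467+0.0800 ≈ 0.8460 m = S ✓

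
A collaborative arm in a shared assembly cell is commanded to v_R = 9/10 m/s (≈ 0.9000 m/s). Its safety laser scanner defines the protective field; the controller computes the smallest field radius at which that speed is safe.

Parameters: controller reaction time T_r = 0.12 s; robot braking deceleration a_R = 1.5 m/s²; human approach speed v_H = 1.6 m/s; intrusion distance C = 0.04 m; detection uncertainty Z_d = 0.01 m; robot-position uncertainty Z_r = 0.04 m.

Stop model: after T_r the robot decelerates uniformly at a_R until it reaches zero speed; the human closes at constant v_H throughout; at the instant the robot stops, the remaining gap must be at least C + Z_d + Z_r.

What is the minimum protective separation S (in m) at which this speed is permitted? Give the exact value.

S_min = 81/50 m = 1.6200 m

T_s = v_R/a_R = (9/10)/(3/2) = 0.6000 s
reaction-phase robot travel = 0.9000·0.1200 = 0.1080 m
robot covers 0.9000·0.6000 − ½·1.5000·0.6000² = 0.2700 m while stopping
human closes 1.6000·0.7200 = 1.1520 m
C+Z_d+Z_r = 0.0400+0.0100+0.0400 = 0.0900 m
S_min ≈ 0.1080+0.2700+1.1520+0.0900  ⇒  S_min = 81/50 m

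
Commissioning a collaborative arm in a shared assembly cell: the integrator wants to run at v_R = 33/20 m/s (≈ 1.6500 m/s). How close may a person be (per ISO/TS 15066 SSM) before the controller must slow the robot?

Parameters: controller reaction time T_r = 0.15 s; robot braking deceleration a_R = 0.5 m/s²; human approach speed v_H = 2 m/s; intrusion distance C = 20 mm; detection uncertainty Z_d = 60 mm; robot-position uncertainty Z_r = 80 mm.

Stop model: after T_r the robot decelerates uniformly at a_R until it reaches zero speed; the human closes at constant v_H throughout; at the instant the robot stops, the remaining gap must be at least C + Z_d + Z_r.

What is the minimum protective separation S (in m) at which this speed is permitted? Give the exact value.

S_min = 1003/100 m = 10.0300 m

braking lasts T_s = (33/20)/(1/2) = 3.3000 s
robot in T_r: 1.6500·0.1500 = 0.2475 m
robot under decel: 1.6500²/(2·0.5000) = 2.7225 m
person approaches 2.0000·(0.1500+3.3000) = 6.9000 m
residual clearance needed = 0.0200+0.0600+0.0800 = 0.1600 m
S_min ≈ 0.2475+2.7225+6.9000+0.1600  ⇒  S_min = 1003/100 m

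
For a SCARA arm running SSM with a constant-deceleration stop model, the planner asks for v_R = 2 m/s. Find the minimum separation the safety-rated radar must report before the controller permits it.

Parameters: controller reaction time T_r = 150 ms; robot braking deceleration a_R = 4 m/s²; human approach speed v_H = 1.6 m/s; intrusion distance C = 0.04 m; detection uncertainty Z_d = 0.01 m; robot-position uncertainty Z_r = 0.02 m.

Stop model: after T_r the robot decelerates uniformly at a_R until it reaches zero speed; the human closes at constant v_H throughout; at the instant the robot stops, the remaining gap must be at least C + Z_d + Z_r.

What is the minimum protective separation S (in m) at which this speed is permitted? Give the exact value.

stop time T_s = 2/4 = 0.5000 s
robot covers v_R·T_r = 2.0000·0.1500 = 0.3000 m before braking
braking distance = 2.0000²/(2·4.0000) = 0.5000 m
human closes 1.6000·0.6500 = 1.0400 m
margins: 0.0400+0.0100+0.0200 = 0.0700 m
S_min ≈ 0.3000+0.5000+1.0400+0.0700  ⇒  S_min = 191/100 m

S_min = 191/100 m = 1.9100 m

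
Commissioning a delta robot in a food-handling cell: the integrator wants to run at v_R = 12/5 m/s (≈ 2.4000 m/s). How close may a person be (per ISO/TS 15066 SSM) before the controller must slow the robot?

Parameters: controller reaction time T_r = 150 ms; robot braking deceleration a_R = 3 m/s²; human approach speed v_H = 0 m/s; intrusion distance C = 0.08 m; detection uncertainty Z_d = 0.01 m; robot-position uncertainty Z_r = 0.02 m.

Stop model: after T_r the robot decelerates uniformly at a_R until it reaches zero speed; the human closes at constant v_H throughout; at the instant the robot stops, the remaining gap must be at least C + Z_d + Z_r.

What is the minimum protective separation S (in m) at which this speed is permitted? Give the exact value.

S_min = 143/100 m = 1.4300 m

braking lasts T_s = (12/5)/3 = 0.8000 s
reaction-phase robot travel = 2.4000·0.1500 = 0.3600 m
robot under decel: 2.4000²/(2·3.0000) = 0.9600 m
person approaches 0.0000·(0.1500+0.8000) = 0.0000 m
margins: 0.0800+0.0100+0.0200 = 0.1100 m
S_min ≈ 0.3600+0.9600+0.0000+0.1100  ⇒  S_min = 143/100 m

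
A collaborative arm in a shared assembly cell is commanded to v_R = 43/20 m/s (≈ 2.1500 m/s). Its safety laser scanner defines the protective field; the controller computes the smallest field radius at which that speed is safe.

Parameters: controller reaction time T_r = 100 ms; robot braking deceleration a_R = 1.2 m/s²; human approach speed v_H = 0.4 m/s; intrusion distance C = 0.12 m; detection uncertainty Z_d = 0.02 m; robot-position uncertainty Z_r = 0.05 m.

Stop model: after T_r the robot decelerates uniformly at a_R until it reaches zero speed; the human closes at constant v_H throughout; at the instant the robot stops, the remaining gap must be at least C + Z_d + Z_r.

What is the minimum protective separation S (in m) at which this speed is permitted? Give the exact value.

braking lasts T_s = (43/20)/(6/5) = 1.7917 s
robot in T_r: 2.1500·0.1000 = 0.2150 m
braking distance = 2.1500²/(2·1.2000) = 1.9260 m
person approaches 0.4000·(0.1000+1.7917) = 0.7567 m
C+Z_d+Z_r = 0.1200+0.0200+0.0500 = 0.1900 m
S_min ≈ 0.2150+1.9260+0.7567+0.1900  ⇒  S_min = 14821/4800 m

S_min = 14821/4800 m = 3.0877 m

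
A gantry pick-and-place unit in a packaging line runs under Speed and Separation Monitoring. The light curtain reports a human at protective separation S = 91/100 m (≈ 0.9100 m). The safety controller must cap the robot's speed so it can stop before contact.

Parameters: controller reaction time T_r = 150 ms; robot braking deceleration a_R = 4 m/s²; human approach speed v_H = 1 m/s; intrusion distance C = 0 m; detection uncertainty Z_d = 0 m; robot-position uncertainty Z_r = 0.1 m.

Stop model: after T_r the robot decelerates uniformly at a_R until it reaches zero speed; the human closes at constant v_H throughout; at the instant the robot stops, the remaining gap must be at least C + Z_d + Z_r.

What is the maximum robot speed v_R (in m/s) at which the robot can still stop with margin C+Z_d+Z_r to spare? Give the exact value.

quadratic (1/8)·v² + (2/5)·v + (-33/50) = 0
  disc = (2/5)² − 4·(1/8)·(-33/50) = 49/100 ; √disc = 7/10
  v_R = (−(2/5) + 7/10) / (2·(1/8)) = 6/5 m/s
check:
stop time T_s = (6/5)/4 = 0.3000 s
reaction-phase robot travel = 1.2000·0.1500 = 0.1800 m
robot covers 1.2000·0.3000 − ½·4.0000·0.3000² = 0.1800 m while stopping
person approaches 1.0000·(0.1500+0.3000) = 0.4500 m
C+Z_d+Z_r = 0.0000+0.0000+0.1000 = 0.1000 m
sum ≈ 0.1800+0.1800+0.4500+0.1000 ≈ 0.9100 m = S ✓

v_R_max = 6/5 m/s = 1.2000 m/s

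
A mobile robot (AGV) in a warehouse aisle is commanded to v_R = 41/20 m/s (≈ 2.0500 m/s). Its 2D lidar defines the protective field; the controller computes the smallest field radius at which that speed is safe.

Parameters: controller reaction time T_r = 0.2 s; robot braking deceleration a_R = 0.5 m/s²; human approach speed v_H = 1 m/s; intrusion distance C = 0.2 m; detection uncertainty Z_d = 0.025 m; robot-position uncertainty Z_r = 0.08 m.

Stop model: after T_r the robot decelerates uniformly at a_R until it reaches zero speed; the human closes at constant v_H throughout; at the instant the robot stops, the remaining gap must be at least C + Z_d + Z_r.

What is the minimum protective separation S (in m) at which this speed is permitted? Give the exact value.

stop time T_s = (41/20)/(1/2) = 4.1000 s
robot covers v_R·T_r = 2.0500·0.2000 = 0.4100 m before braking
robot under decel: 2.0500²/(2·0.5000) = 4.2025 m
human closes 1.0000·4.3000 = 4.3000 m
residual clearance needed = 0.2000+0.0250+0.0800 = 0.3050 m
S_min ≈ 0.4100+4.2025+4.3000+0.3050  ⇒  S_min = 3687/400 m

S_min = 3687/400 m = 9.2175 m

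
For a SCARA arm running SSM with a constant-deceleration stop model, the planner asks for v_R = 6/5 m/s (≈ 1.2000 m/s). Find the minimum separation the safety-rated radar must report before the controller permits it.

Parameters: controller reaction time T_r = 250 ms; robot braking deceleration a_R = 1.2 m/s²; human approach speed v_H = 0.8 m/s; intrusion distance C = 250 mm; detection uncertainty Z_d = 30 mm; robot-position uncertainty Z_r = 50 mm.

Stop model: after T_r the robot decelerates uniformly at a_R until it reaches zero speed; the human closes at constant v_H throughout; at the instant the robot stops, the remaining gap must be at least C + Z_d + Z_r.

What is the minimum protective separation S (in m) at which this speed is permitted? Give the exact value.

T_s = v_R/a_R = (6/5)/(6/5) = 1.0000 s
reaction-phase robot travel = 1.2000·0.2500 = 0.3000 m
robot under decel: 1.2000²/(2·1.2000) = 0.6000 m
human closes 0.8000·1.2500 = 1.0000 m
margins: 0.2500+0.0300+0.0500 = 0.3300 m
S_min ≈ 0.3000+0.6000+1.0000+0.3300  ⇒  S_min = 223/100 m

S_min = 223/100 m = 2.2300 m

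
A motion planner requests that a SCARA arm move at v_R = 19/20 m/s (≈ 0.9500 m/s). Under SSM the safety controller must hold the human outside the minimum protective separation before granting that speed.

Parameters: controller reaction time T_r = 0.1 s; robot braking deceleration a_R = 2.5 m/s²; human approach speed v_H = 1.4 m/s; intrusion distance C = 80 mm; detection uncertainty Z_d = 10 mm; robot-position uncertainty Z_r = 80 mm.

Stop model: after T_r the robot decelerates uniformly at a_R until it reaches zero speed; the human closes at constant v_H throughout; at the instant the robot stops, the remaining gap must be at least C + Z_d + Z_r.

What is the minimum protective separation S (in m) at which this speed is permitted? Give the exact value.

S_min = 447/400 m = 1.1175 m

T_s = v_R/a_R = (19/20)/(5/2) = 0.3800 s
reaction-phase robot travel = 0.9500·0.1000 = 0.0950 m
robot covers 0.9500·0.3800 − ½·2.5000·0.3800² = 0.1805 m while stopping
human over T_r+T_s: 1.4000·(0.1000+0.3800) = 0.6720 m
residual clearance needed = 0.0800+0.0100+0.0800 = 0.1700 m
S_min ≈ 0.0950+0.1805+0.6720+0.1700  ⇒  S_min = 447/400 m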